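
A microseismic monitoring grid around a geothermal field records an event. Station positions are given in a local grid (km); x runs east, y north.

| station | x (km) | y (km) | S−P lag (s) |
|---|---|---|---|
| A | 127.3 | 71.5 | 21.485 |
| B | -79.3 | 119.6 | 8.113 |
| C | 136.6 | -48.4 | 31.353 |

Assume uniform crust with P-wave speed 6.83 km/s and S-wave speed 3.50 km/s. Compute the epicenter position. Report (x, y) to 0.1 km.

Distance from S−P lag: d = Δt · v_P v_S / (v_P − v_S) = Δt · (6.83·3.50)/(6.83−3.50) ≈ 7.1787·Δt.
So d_A = 154.23, d_B = 58.24, d_C = 225.07 km.
Circle about each station: (x − 127.3)² + (y − 71.5)² = 154.23²; (x + 79.3)² + (y − 119.6)² = 58.24²; (x − 136.6)² + (y + 48.4)² = 225.07².
Subtracting the A equation from the B and C equations removes the quadratic terms:
-413.2 x + 96.2 y = 19670.11
18.6 x − 239.8 y = -27185.03
Solving the 2×2 system: x ≈ -21.6, y ≈ 111.7 km.
Check against A (with the unrounded x, y): √((x − 127.3)²+(y − 71.5)²) = 154.23 ≈ 154.23 km. ✓

(-21.6, 111.7)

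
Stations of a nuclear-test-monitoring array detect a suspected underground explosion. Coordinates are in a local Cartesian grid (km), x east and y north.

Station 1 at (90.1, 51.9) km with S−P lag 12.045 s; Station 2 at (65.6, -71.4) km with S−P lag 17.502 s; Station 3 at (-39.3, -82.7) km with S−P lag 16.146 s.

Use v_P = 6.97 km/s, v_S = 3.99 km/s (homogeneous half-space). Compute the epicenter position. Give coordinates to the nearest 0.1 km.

Distance from S−P lag: d = Δt · v_P v_S / (v_P − v_S) = Δt · (6.97·3.99)/(6.97−3.99) ≈ 9.3323·Δt.
So d_Station 1 = 112.41, d_Station 2 = 163.33, d_Station 3 = 150.68 km.
Circle about each station: (x − 90.1)² + (y − 51.9)² = 112.41²; (x − 65.6)² + (y + 71.4)² = 163.33²; (x + 39.3)² + (y + 82.7)² = 150.68².
Subtracting the Station 1 equation from the Station 2 and Station 3 equations removes the quadratic terms:
-49.0 x − 246.6 y = -15450.98
-258.8 x − 269.2 y = -12496.29
Solving the 2×2 system: x ≈ -21.3, y ≈ 66.9 km.

x ≈ -21.3 km, y ≈ 66.9 km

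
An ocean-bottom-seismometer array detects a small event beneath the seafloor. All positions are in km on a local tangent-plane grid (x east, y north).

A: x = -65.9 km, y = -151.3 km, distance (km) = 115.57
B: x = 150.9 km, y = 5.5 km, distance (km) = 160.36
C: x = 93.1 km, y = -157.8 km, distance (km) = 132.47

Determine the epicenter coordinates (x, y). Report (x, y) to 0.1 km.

Circle about each station: (x + 65.9)² + (y + 151.3)² = 115.57²; (x − 150.9)² + (y − 5.5)² = 160.36²; (x − 93.1)² + (y + 157.8)² = 132.47².
Subtracting the A equation from the B and C equations removes the quadratic terms:
433.6 x + 313.6 y = -16792.34
318.0 x − 13.0 y = 2142.07
Solving the 2×2 system: x ≈ 4.3, y ≈ -59.5 km.
Check against A (with the unrounded x, y): √((x + 65.9)²+(y + 151.3)²) = 115.57 ≈ 115.57 km. ✓

4.3 km east, -59.5 km north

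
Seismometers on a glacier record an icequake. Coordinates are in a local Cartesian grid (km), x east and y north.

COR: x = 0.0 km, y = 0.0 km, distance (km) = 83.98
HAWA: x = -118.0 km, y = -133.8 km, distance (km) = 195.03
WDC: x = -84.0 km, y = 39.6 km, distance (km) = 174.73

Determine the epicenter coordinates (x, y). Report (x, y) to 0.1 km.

Circle about each station: x² + y² = 83.98²; (x + 118.0)² + (y + 133.8)² = 195.03²; (x + 84.0)² + (y − 39.6)² = 174.73².
Subtracting pairs of circle equations eliminates x²+y² and gives linear equations (the radical axes):
-236.0 x − 267.6 y = 842.38
-168.0 x + 79.2 y = -14853.77
Solving the 2×2 system: x ≈ 61.4, y ≈ -57.3 km.

61.4 km east, -57.3 km north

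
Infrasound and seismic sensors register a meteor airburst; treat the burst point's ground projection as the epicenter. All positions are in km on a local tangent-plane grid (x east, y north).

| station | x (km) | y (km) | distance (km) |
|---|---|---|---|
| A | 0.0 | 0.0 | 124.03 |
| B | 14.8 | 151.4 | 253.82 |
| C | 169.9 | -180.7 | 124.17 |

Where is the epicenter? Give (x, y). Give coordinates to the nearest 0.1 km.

(81.5, -93.5)

Circle about each station: x² + y² = 124.03²; (x − 14.8)² + (y − 151.4)² = 253.82²; (x − 169.9)² + (y + 180.7)² = 124.17².
Subtracting the A equation from the B and C equations removes the quadratic terms:
29.6 x + 302.8 y = -25900.15
339.8 x − 361.4 y = 61483.75
Solving the 2×2 system: x ≈ 81.5, y ≈ -93.5 km.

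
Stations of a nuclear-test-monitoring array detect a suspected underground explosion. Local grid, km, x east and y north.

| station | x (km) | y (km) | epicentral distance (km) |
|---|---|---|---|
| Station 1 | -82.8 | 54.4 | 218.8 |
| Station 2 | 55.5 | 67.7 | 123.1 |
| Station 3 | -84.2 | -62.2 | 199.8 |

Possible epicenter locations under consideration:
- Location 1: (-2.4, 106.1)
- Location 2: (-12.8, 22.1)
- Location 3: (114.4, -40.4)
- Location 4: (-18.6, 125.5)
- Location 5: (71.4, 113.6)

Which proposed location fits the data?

For each candidate, compare |candidate − station| to the reported distance:
Location 1: residuals Station 1 123.2, Station 2 53.6, Station 3 12.7 → max 123.2 km
Location 2: residuals Station 1 141.7, Station 2 41.0, Station 3 89.3 → max 141.7 km
Location 3: residuals Station 1 0.0, Station 2 0.0, Station 3 0.0 → max 0.0 km
Location 4: residuals Station 1 123.0, Station 2 29.1, Station 3 1.0 → max 123.0 km
Location 5: residuals Station 1 53.6, Station 2 74.5, Station 3 35.0 → max 74.5 km
Only Location 3 has all residuals ≈ 0.

Location 3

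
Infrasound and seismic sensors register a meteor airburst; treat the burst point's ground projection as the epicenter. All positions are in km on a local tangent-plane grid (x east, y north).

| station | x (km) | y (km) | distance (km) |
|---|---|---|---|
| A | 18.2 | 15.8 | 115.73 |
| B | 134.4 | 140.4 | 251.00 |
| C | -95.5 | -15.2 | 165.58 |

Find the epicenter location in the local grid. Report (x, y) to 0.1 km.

x ≈ 49.2 km, y ≈ -95.7 km

Circle about each station: (x − 18.2)² + (y − 15.8)² = 115.73²; (x − 134.4)² + (y − 140.4)² = 251.00²; (x + 95.5)² + (y + 15.2)² = 165.58².
Subtracting pairs of circle equations eliminates x²+y² and gives linear equations (the radical axes):
232.4 x + 249.2 y = -12412.93
-227.4 x − 62.0 y = -5252.89
Solving the 2×2 system: x ≈ 49.2, y ≈ -95.7 km.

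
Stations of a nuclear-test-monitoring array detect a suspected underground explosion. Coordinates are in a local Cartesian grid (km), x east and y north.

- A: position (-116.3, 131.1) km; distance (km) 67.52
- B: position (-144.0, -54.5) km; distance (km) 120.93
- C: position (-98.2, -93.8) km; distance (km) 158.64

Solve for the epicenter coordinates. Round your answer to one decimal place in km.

Circle about each station: (x + 116.3)² + (y − 131.1)² = 67.52²; (x + 144.0)² + (y + 54.5)² = 120.93²; (x + 98.2)² + (y + 93.8)² = 158.64².
Subtracting pairs of circle equations eliminates x²+y² and gives linear equations (the radical axes):
-55.4 x − 371.2 y = -17071.76
36.2 x − 449.8 y = -32878.92
Solving the 2×2 system: x ≈ -118.0, y ≈ 63.6 km.
Check against A (with the unrounded x, y): √((x + 116.3)²+(y − 131.1)²) = 67.52 ≈ 67.52 km. ✓

x ≈ -118.0 km, y ≈ 63.6 km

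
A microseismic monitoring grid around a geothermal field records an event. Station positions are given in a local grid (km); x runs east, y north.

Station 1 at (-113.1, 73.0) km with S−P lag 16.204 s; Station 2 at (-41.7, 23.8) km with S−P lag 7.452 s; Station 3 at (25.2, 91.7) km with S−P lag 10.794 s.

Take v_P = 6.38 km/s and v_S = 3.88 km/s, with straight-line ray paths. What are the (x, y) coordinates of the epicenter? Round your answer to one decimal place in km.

(21.0, -15.1)

Distance from S−P lag: d = Δt · v_P v_S / (v_P − v_S) = Δt · (6.38·3.88)/(6.38−3.88) ≈ 9.9018·Δt.
So d_Station 1 = 160.45, d_Station 2 = 73.79, d_Station 3 = 106.88 km.
Circle about each station: (x + 113.1)² + (y − 73.0)² = 160.45²; (x + 41.7)² + (y − 23.8)² = 73.79²; (x − 25.2)² + (y − 91.7)² = 106.88².
Subtracting pairs of circle equations eliminates x²+y² and gives linear equations (the radical axes):
142.8 x − 98.4 y = 4483.96
276.6 x + 37.4 y = 5244.19
Solving the 2×2 system: x ≈ 21.0, y ≈ -15.1 km.
Check against Station 1 (with the unrounded x, y): √((x + 113.1)²+(y − 73.0)²) = 160.45 ≈ 160.45 km. ✓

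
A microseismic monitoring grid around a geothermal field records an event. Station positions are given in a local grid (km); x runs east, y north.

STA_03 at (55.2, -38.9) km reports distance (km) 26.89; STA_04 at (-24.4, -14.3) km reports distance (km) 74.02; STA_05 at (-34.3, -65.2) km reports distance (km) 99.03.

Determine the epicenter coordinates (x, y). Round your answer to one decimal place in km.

Circle about each station: (x − 55.2)² + (y + 38.9)² = 26.89²; (x + 24.4)² + (y + 14.3)² = 74.02²; (x + 34.3)² + (y + 65.2)² = 99.03².
Subtracting pairs of circle equations eliminates x²+y² and gives linear equations (the radical axes):
-159.2 x + 49.2 y = -8516.29
-179.0 x − 52.6 y = -8216.59
Solving the 2×2 system: x ≈ 49.6, y ≈ -12.6 km.

x ≈ 49.6 km, y ≈ -12.6 km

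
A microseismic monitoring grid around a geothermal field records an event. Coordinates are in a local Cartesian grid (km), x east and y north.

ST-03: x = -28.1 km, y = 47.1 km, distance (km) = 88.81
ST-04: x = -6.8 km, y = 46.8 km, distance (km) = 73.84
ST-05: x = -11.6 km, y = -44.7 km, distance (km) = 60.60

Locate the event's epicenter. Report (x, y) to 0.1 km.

38.9 km east, -11.2 km north

Circle about each station: (x + 28.1)² + (y − 47.1)² = 88.81²; (x + 6.8)² + (y − 46.8)² = 73.84²; (x + 11.6)² + (y + 44.7)² = 60.60².
Subtracting the ST-03 equation from the ST-04 and ST-05 equations removes the quadratic terms:
42.6 x − 0.6 y = 1663.33
33.0 x − 183.6 y = 3339.49
Solving the 2×2 system: x ≈ 38.9, y ≈ -11.2 km.
Check against ST-03 (with the unrounded x, y): √((x + 28.1)²+(y − 47.1)²) = 88.80 ≈ 88.81 km. ✓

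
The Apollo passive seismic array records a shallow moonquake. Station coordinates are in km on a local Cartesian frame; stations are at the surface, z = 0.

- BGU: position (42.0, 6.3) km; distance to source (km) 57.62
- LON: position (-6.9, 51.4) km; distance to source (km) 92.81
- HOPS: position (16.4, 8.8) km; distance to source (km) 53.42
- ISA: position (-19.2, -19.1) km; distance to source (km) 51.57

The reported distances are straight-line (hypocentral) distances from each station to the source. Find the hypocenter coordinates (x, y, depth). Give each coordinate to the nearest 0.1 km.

Each station gives a sphere (x−x_i)² + (y−y_i)² + z² = d_i² (stations at z=0).
Subtracting the BGU sphere from LON and HOPS: z² cancels, leaving linear equations in x and y:
-97.8 x + 90.2 y = -4407.75
-51.2 x + 5.0 y = -990.92
Solving: x ≈ 16.309, y ≈ -31.184 km (keep extra digits for the depth step; rounded: 16.3, -31.2).
Then from the BGU sphere: z² = 57.62² − (x − 42.0)² − (y − 6.3)² with x = 16.309, y = -31.184, so z ≈ 35.426 ≈ 35.4 km.

x ≈ 16.3 km, y ≈ -31.2 km, depth ≈ 35.4 km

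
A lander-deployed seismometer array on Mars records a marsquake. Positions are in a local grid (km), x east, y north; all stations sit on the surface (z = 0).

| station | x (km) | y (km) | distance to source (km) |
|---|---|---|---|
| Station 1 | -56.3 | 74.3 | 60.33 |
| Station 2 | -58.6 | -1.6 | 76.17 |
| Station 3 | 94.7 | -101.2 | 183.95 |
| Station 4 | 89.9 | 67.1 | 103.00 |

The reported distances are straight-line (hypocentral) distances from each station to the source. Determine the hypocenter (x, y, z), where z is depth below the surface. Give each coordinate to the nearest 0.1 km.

(-8.1, 49.1, 26.1)

Each station gives a sphere (x−x_i)² + (y−y_i)² + z² = d_i² (stations at z=0).
Subtracting the Station 1 sphere from Station 2 and Station 3: z² cancels, leaving linear equations in x and y:
-4.6 x − 151.8 y = -7415.82
302.0 x − 351.0 y = -19678.54
Solving: x ≈ -8.097, y ≈ 49.098 km (keep extra digits for the depth step; rounded: -8.1, 49.1).
Then from the Station 1 sphere: z² = 60.33² − (x + 56.3)² − (y − 74.3)² with x = -8.097, y = 49.098, so z ≈ 26.097 ≈ 26.1 km.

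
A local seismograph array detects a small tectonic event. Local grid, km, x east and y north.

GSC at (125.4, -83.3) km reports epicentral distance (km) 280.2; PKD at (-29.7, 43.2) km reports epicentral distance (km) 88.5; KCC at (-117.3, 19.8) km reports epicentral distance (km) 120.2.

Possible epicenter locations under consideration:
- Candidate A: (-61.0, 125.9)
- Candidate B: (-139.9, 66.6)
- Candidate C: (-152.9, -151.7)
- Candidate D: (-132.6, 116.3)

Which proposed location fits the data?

Candidate A

For each candidate, compare |candidate − station| to the reported distance:
Candidate A: residuals GSC 0.0, PKD 0.1, KCC 0.1 → max 0.1 km
Candidate B: residuals GSC 24.5, PKD 24.2, KCC 68.2 → max 68.2 km
Candidate C: residuals GSC 6.4, PKD 142.1, KCC 55.0 → max 142.1 km
Candidate D: residuals GSC 46.0, PKD 37.7, KCC 22.5 → max 46.0 km
Only Candidate A has all residuals ≈ 0.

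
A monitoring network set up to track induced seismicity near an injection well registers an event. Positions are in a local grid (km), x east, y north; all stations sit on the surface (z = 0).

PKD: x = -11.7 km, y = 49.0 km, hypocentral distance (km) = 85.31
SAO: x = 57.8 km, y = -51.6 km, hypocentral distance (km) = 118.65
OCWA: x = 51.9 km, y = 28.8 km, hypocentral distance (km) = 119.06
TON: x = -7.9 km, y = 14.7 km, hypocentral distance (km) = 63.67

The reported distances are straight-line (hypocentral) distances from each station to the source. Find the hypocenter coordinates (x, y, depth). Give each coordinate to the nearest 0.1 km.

(-52.8, -19.9, 29.0)

Each station gives a sphere (x−x_i)² + (y−y_i)² + z² = d_i² (stations at z=0).
Subtracting the PKD sphere from SAO and OCWA: z² cancels, leaving linear equations in x and y:
139.0 x − 201.2 y = -3334.52
127.2 x − 40.4 y = -5912.33
Solving: x ≈ -52.803, y ≈ -19.906 km (keep extra digits for the depth step; rounded: -52.8, -19.9).
Then from the PKD sphere: z² = 85.31² − (x + 11.7)² − (y − 49.0)² with x = -52.803, y = -19.906, so z ≈ 28.988 ≈ 29.0 km.
Check against TON (with the unrounded solution): distance 63.67 ≈ 63.67 km. ✓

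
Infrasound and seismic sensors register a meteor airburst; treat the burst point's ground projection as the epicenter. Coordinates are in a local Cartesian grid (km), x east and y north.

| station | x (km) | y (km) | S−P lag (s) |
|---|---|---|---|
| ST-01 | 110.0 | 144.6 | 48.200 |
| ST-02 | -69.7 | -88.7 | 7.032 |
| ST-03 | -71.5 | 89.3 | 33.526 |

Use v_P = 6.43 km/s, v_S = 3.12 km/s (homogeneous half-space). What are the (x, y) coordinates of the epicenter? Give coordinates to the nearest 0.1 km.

Distance from S−P lag: d = Δt · v_P v_S / (v_P − v_S) = Δt · (6.43·3.12)/(6.43−3.12) ≈ 6.0609·Δt.
So d_ST-01 = 292.14, d_ST-02 = 42.62, d_ST-03 = 203.20 km.
Circle about each station: (x − 110.0)² + (y − 144.6)² = 292.14²; (x + 69.7)² + (y + 88.7)² = 42.62²; (x + 71.5)² + (y − 89.3)² = 203.20².
Subtracting pairs of circle equations eliminates x²+y² and gives linear equations (the radical axes):
-359.4 x − 466.6 y = 63245.94
-363.0 x − 110.6 y = 24133.12
Solving the 2×2 system: x ≈ -32.9, y ≈ -110.2 km.
Check against ST-01 (with the unrounded x, y): √((x − 110.0)²+(y − 144.6)²) = 292.14 ≈ 292.14 km. ✓

-32.9 km east, -110.2 km north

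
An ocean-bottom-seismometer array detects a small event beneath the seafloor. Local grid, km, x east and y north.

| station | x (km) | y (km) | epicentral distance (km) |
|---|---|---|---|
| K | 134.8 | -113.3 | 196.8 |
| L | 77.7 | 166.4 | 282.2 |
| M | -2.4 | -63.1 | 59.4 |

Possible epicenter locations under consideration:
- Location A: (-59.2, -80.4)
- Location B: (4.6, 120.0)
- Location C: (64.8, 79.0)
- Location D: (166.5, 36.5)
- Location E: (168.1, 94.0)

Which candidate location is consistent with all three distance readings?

For each candidate, compare |candidate − station| to the reported distance:
Location A: residuals K 0.0, L 0.0, M 0.0 → max 0.0 km
Location B: residuals K 70.4, L 195.6, M 123.8 → max 195.6 km
Location C: residuals K 7.8, L 193.9, M 97.8 → max 193.9 km
Location D: residuals K 43.7, L 124.8, M 136.7 → max 136.7 km
Location E: residuals K 13.2, L 166.4, M 172.4 → max 172.4 km
Only Location A has all residuals ≈ 0.

Location A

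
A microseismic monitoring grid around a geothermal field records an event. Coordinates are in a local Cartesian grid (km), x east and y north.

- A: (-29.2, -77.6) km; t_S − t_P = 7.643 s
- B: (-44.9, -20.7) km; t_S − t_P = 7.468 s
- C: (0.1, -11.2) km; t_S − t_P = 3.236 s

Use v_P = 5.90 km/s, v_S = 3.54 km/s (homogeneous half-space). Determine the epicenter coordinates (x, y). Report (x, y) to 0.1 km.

Distance from S−P lag: d = Δt · v_P v_S / (v_P − v_S) = Δt · (5.90·3.54)/(5.90−3.54) ≈ 8.8500·Δt.
So d_A = 67.64, d_B = 66.09, d_C = 28.64 km.
Circle about each station: (x + 29.2)² + (y + 77.6)² = 67.64²; (x + 44.9)² + (y + 20.7)² = 66.09²; (x − 0.1)² + (y + 11.2)² = 28.64².
Subtracting pairs of circle equations eliminates x²+y² and gives linear equations (the radical axes):
-31.4 x + 113.8 y = -4222.62
58.6 x + 132.8 y = -2994.03
Solving the 2×2 system: x ≈ 20.3, y ≈ -31.5 km.
Check against A (with the unrounded x, y): √((x + 29.2)²+(y + 77.6)²) = 67.64 ≈ 67.64 km. ✓

20.3 km east, -31.5 km north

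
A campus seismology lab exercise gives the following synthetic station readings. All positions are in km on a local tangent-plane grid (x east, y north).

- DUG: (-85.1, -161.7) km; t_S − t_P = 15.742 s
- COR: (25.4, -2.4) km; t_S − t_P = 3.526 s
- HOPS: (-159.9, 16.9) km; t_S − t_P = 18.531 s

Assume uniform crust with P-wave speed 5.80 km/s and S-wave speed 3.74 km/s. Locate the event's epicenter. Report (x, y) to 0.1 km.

(26.9, -39.5)

Distance from S−P lag: d = Δt · v_P v_S / (v_P − v_S) = Δt · (5.80·3.74)/(5.80−3.74) ≈ 10.5301·Δt.
So d_DUG = 165.76, d_COR = 37.13, d_HOPS = 195.13 km.
Circle about each station: (x + 85.1)² + (y + 161.7)² = 165.76²; (x − 25.4)² + (y + 2.4)² = 37.13²; (x + 159.9)² + (y − 16.9)² = 195.13².
Subtracting pairs of circle equations eliminates x²+y² and gives linear equations (the radical axes):
221.0 x + 318.6 y = -6640.24
-149.6 x + 357.2 y = -18134.62
Solving the 2×2 system: x ≈ 26.9, y ≈ -39.5 km.
Check against DUG (with the unrounded x, y): √((x + 85.1)²+(y + 161.7)²) = 165.76 ≈ 165.76 km. ✓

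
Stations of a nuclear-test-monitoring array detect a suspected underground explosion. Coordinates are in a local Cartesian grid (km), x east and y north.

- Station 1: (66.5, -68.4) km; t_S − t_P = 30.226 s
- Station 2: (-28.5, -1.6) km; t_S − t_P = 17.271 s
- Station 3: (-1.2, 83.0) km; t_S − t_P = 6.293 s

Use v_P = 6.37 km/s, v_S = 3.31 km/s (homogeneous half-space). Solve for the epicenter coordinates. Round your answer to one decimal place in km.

Distance from S−P lag: d = Δt · v_P v_S / (v_P − v_S) = Δt · (6.37·3.31)/(6.37−3.31) ≈ 6.8904·Δt.
So d_Station 1 = 208.27, d_Station 2 = 119.00, d_Station 3 = 43.36 km.
Circle about each station: (x − 66.5)² + (y + 68.4)² = 208.27²; (x + 28.5)² + (y + 1.6)² = 119.00²; (x + 1.2)² + (y − 83.0)² = 43.36².
Subtracting the Station 1 equation from the Station 2 and Station 3 equations removes the quadratic terms:
-190.0 x + 133.6 y = 20929.39
-135.4 x + 302.8 y = 39285.93
Solving the 2×2 system: x ≈ -27.6, y ≈ 117.4 km.

-27.6 km east, 117.4 km north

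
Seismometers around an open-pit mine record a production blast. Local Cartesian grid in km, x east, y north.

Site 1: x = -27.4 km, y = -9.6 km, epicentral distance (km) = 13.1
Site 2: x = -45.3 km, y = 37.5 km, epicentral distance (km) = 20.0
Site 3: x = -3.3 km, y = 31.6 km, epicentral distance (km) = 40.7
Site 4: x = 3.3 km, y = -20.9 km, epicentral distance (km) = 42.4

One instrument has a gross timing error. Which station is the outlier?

Site 2

Solve using three stations at a time. Using Site 1, Site 3, Site 4 (subtract circle equations pairwise → linear system) gives (x, y) ≈ (-31.9, 2.7).
Distances from that point to each station vs reported:
  Site 1: calculated 13.1 vs reported 13.1 → residual 0.0 km
  Site 2: calculated 37.3 vs reported 20.0 → residual 17.3 km
  Site 3: calculated 40.7 vs reported 40.7 → residual 0.0 km
  Site 4: calculated 42.4 vs reported 42.4 → residual 0.0 km
Site 1, Site 3, Site 4 are mutually consistent (residuals ≈ 0); Site 2 is off by 17.3 km.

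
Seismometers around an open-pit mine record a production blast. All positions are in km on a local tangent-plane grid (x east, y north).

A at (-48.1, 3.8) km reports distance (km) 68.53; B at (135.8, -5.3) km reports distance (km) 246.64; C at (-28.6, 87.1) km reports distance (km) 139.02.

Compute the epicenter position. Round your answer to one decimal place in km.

-110.0 km east, -25.6 km north

Circle about each station: (x + 48.1)² + (y − 3.8)² = 68.53²; (x − 135.8)² + (y + 5.3)² = 246.64²; (x + 28.6)² + (y − 87.1)² = 139.02².
Subtracting the A equation from the B and C equations removes the quadratic terms:
367.8 x − 18.2 y = -39993.25
39.0 x + 166.6 y = -8553.88
Solving the 2×2 system: x ≈ -110.0, y ≈ -25.6 km.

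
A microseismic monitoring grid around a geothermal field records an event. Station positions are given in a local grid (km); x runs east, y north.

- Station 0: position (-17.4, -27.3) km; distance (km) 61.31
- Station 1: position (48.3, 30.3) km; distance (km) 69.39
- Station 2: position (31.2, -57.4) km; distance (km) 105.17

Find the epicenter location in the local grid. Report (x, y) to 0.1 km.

Circle about each station: (x + 17.4)² + (y + 27.3)² = 61.31²; (x − 48.3)² + (y − 30.3)² = 69.39²; (x − 31.2)² + (y + 57.4)² = 105.17².
Subtracting the Station 0 equation from the Station 1 and Station 2 equations removes the quadratic terms:
131.4 x + 115.2 y = 1146.87
97.2 x − 60.2 y = -4081.66
Solving the 2×2 system: x ≈ -21.0, y ≈ 33.9 km.
Check against Station 0 (with the unrounded x, y): √((x + 17.4)²+(y + 27.3)²) = 61.31 ≈ 61.31 km. ✓

(-21.0, 33.9)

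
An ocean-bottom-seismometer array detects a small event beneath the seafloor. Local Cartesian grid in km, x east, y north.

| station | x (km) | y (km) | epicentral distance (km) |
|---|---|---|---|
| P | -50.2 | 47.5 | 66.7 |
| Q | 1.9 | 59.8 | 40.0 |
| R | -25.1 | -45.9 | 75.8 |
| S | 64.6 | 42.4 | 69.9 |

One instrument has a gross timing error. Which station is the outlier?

S

Solve using three stations at a time. Using P, Q, R (subtract circle equations pairwise → linear system) gives (x, y) ≈ (10.9, 20.8).
Distances from that point to each station vs reported:
  P: calculated 66.7 vs reported 66.7 → residual 0.0 km
  Q: calculated 40.0 vs reported 40.0 → residual 0.0 km
  R: calculated 75.8 vs reported 75.8 → residual 0.0 km
  S: calculated 57.8 vs reported 69.9 → residual 12.1 km
P, Q, R are mutually consistent (residuals ≈ 0); S is off by 12.1 km.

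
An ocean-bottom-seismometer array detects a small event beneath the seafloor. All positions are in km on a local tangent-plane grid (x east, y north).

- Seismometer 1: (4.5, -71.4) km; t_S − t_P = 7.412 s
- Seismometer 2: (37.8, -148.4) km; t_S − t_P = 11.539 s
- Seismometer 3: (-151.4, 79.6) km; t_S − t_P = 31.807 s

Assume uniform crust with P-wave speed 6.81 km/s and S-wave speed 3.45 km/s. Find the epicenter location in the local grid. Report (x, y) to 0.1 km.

-32.1 km east, -108.1 km north

Distance from S−P lag: d = Δt · v_P v_S / (v_P − v_S) = Δt · (6.81·3.45)/(6.81−3.45) ≈ 6.9924·Δt.
So d_Seismometer 1 = 51.83, d_Seismometer 2 = 80.69, d_Seismometer 3 = 222.41 km.
Circle about each station: (x − 4.5)² + (y + 71.4)² = 51.83²; (x − 37.8)² + (y + 148.4)² = 80.69²; (x + 151.4)² + (y − 79.6)² = 222.41².
Subtracting the Seismometer 1 equation from the Seismometer 2 and Seismometer 3 equations removes the quadratic terms:
66.6 x − 154.0 y = 14508.66
-311.8 x + 302.0 y = -22639.95
Solving the 2×2 system: x ≈ -32.1, y ≈ -108.1 km.
Check against Seismometer 1 (with the unrounded x, y): √((x − 4.5)²+(y + 71.4)²) = 51.80 ≈ 51.83 km. ✓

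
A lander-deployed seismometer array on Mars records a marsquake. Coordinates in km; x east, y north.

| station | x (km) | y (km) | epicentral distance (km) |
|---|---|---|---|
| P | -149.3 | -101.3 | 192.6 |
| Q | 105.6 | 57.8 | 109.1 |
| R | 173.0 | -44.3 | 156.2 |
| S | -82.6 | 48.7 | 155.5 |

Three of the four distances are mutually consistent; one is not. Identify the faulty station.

S

Solve using three stations at a time. Using P, Q, R (subtract circle equations pairwise → linear system) gives (x, y) ≈ (20.5, -10.5).
Distances from that point to each station vs reported:
  P: calculated 192.6 vs reported 192.6 → residual 0.0 km
  Q: calculated 109.1 vs reported 109.1 → residual 0.0 km
  R: calculated 156.2 vs reported 156.2 → residual 0.0 km
  S: calculated 118.9 vs reported 155.5 → residual 36.6 km
P, Q, R are mutually consistent (residuals ≈ 0); S is off by 36.6 km.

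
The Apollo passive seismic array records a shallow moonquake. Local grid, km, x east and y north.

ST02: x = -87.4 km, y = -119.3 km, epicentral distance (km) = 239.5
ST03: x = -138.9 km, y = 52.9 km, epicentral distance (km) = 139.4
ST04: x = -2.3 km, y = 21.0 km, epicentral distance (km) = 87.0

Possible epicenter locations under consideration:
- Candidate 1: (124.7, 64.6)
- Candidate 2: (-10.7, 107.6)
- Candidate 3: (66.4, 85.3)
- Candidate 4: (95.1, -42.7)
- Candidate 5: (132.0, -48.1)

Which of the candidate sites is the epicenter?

Candidate 2

For each candidate, compare |candidate − station| to the reported distance:
Candidate 1: residuals ST02 41.2, ST03 124.5, ST04 47.3 → max 124.5 km
Candidate 2: residuals ST02 0.0, ST03 0.0, ST04 0.0 → max 0.0 km
Candidate 3: residuals ST02 16.5, ST03 68.4, ST04 7.1 → max 68.4 km
Candidate 4: residuals ST02 41.6, ST03 113.4, ST04 29.4 → max 113.4 km
Candidate 5: residuals ST02 8.8, ST03 149.7, ST04 64.0 → max 149.7 km
Only Candidate 2 has all residuals ≈ 0.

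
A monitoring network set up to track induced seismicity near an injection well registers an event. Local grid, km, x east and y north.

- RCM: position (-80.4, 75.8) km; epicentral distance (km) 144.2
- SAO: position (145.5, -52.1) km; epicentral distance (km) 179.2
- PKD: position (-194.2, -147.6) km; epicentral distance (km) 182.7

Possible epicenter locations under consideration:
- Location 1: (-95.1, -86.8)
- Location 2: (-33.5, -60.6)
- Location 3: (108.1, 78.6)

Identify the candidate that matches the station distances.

For each candidate, compare |candidate − station| to the reported distance:
Location 1: residuals RCM 19.1, SAO 63.9, PKD 66.4 → max 66.4 km
Location 2: residuals RCM 0.0, SAO 0.0, PKD 0.0 → max 0.0 km
Location 3: residuals RCM 44.3, SAO 43.3, PKD 194.9 → max 194.9 km
Only Location 2 has all residuals ≈ 0.

Location 2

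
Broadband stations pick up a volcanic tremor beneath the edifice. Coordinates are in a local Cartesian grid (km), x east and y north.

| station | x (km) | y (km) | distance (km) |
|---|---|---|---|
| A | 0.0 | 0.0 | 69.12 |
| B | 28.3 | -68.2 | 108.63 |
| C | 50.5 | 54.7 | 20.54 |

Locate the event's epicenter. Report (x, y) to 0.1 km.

Circle about each station: x² + y² = 69.12²; (x − 28.3)² + (y + 68.2)² = 108.63²; (x − 50.5)² + (y − 54.7)² = 20.54².
Subtracting pairs of circle equations eliminates x²+y² and gives linear equations (the radical axes):
56.6 x − 136.4 y = -1570.77
101.0 x + 109.4 y = 9898.02
Solving the 2×2 system: x ≈ 59.0, y ≈ 36.0 km.

x ≈ 59.0 km, y ≈ 36.0 km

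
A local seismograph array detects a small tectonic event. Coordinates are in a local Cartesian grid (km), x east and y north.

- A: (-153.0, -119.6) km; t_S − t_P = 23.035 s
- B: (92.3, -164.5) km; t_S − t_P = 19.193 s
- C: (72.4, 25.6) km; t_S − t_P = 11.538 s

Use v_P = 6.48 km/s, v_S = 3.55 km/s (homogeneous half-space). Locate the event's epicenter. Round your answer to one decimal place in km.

Distance from S−P lag: d = Δt · v_P v_S / (v_P − v_S) = Δt · (6.48·3.55)/(6.48−3.55) ≈ 7.8512·Δt.
So d_A = 180.85, d_B = 150.69, d_C = 90.59 km.
Circle about each station: (x + 153.0)² + (y + 119.6)² = 180.85²; (x − 92.3)² + (y + 164.5)² = 150.69²; (x − 72.4)² + (y − 25.6)² = 90.59².
Subtracting pairs of circle equations eliminates x²+y² and gives linear equations (the radical axes):
490.6 x − 89.8 y = 7865.63
450.8 x + 290.4 y = -7315.87
Solving the 2×2 system: x ≈ 8.9, y ≈ -39.0 km.

x ≈ 8.9 km, y ≈ -39.0 km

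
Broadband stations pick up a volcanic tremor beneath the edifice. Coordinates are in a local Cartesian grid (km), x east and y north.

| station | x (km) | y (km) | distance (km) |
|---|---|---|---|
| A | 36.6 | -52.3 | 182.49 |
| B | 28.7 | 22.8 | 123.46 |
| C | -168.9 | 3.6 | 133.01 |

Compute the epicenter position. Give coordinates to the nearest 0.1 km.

Circle about each station: (x − 36.6)² + (y + 52.3)² = 182.49²; (x − 28.7)² + (y − 22.8)² = 123.46²; (x + 168.9)² + (y − 3.6)² = 133.01².
Subtracting pairs of circle equations eliminates x²+y² and gives linear equations (the radical axes):
-15.8 x + 150.2 y = 15328.91
-411.0 x + 111.8 y = 40076.26
Solving the 2×2 system: x ≈ -71.8, y ≈ 94.5 km.
Check against A (with the unrounded x, y): √((x − 36.6)²+(y + 52.3)²) = 182.49 ≈ 182.49 km. ✓

(-71.8, 94.5)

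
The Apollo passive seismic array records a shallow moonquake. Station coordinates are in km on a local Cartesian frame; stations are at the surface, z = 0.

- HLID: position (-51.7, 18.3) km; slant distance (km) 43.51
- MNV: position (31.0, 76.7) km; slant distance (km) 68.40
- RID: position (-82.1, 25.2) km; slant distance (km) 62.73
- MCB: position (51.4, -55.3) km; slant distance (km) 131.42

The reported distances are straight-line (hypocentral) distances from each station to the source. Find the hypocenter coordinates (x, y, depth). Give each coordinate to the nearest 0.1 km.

Each station gives a sphere (x−x_i)² + (y−y_i)² + z² = d_i² (stations at z=0).
Subtracting the HLID sphere from MNV and RID: z² cancels, leaving linear equations in x and y:
165.4 x + 116.8 y = 1050.67
-60.8 x + 13.8 y = 2325.74
Solving: x ≈ -27.403, y ≈ 47.800 km (keep extra digits for the depth step; rounded: -27.4, 47.8).
Then from the HLID sphere: z² = 43.51² − (x + 51.7)² − (y − 18.3)² with x = -27.403, y = 47.800, so z ≈ 20.797 ≈ 20.8 km.

x ≈ -27.4 km, y ≈ 47.8 km, depth ≈ 20.8 km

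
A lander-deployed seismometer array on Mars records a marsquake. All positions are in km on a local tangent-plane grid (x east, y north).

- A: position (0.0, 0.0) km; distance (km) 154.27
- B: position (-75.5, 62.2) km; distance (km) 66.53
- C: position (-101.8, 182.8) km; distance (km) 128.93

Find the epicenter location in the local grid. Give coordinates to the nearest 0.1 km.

Circle about each station: x² + y² = 154.27²; (x + 75.5)² + (y − 62.2)² = 66.53²; (x + 101.8)² + (y − 182.8)² = 128.93².
Subtracting the A equation from the B and C equations removes the quadratic terms:
-151.0 x + 124.4 y = 28942.08
-203.6 x + 365.6 y = 50955.37
Solving the 2×2 system: x ≈ -142.0, y ≈ 60.3 km.
Check against A (with the unrounded x, y): √(x²+y²) = 154.26 ≈ 154.27 km. ✓

-142.0 km east, 60.3 km north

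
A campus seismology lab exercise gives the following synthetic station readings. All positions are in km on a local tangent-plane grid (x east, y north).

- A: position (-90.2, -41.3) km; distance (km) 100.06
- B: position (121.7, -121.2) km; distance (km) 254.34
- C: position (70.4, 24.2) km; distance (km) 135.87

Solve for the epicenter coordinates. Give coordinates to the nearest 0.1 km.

-62.0 km east, 54.7 km north

Circle about each station: (x + 90.2)² + (y + 41.3)² = 100.06²; (x − 121.7)² + (y + 121.2)² = 254.34²; (x − 70.4)² + (y − 24.2)² = 135.87².
Subtracting the A equation from the B and C equations removes the quadratic terms:
423.8 x − 159.8 y = -35018.23
321.2 x + 131.0 y = -12748.58
Solving the 2×2 system: x ≈ -62.0, y ≈ 54.7 km.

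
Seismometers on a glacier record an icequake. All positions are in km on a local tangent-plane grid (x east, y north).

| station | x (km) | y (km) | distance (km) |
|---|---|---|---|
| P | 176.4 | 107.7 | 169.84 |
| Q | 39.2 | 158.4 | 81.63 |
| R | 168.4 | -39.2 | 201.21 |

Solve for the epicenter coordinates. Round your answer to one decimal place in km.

(8.4, 82.8)

Circle about each station: (x − 176.4)² + (y − 107.7)² = 169.84²; (x − 39.2)² + (y − 158.4)² = 81.63²; (x − 168.4)² + (y + 39.2)² = 201.21².
Subtracting the P equation from the Q and R equations removes the quadratic terms:
-274.4 x + 101.4 y = 6093.12
-16.0 x − 293.8 y = -24460.89
Solving the 2×2 system: x ≈ 8.4, y ≈ 82.8 km.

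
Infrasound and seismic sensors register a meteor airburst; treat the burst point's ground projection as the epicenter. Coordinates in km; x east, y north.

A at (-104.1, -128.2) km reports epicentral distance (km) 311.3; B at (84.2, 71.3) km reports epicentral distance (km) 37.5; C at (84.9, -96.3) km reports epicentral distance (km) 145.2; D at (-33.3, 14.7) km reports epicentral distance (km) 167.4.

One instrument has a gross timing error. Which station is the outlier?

Solve using three stations at a time. Using A, B, D (subtract circle equations pairwise → linear system) gives (x, y) ≈ (114.3, 93.6).
Distances from that point to each station vs reported:
  A: calculated 311.3 vs reported 311.3 → residual 0.0 km
  B: calculated 37.5 vs reported 37.5 → residual 0.0 km
  C: calculated 192.2 vs reported 145.2 → residual 47.0 km
  D: calculated 167.4 vs reported 167.4 → residual 0.0 km
A, B, D are mutually consistent (residuals ≈ 0); C is off by 47.0 km.

C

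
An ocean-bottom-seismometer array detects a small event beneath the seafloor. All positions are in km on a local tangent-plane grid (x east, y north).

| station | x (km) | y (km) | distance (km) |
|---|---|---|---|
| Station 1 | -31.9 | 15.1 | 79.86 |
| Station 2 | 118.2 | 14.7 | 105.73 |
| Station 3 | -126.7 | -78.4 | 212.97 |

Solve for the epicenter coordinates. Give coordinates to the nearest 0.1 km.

Circle about each station: (x + 31.9)² + (y − 15.1)² = 79.86²; (x − 118.2)² + (y − 14.7)² = 105.73²; (x + 126.7)² + (y + 78.4)² = 212.97².
Subtracting pairs of circle equations eliminates x²+y² and gives linear equations (the radical axes):
300.2 x − 0.8 y = 8140.50
-189.6 x − 187.0 y = -18024.77
Solving the 2×2 system: x ≈ 27.3, y ≈ 68.7 km.

(27.3, 68.7)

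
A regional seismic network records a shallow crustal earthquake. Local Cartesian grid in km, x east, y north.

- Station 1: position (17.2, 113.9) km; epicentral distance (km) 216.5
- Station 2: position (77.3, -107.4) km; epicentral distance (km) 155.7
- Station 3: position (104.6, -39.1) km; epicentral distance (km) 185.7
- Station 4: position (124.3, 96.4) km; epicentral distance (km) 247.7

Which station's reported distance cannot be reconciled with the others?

Solve using three stations at a time. Using Station 1, Station 2, Station 3 (subtract circle equations pairwise → linear system) gives (x, y) ≈ (-76.2, -81.4).
Distances from that point to each station vs reported:
  Station 1: calculated 216.5 vs reported 216.5 → residual 0.0 km
  Station 2: calculated 155.7 vs reported 155.7 → residual 0.0 km
  Station 3: calculated 185.7 vs reported 185.7 → residual 0.0 km
  Station 4: calculated 268.0 vs reported 247.7 → residual 20.3 km
Station 1, Station 2, Station 3 are mutually consistent (residuals ≈ 0); Station 4 is off by 20.3 km.

Station 4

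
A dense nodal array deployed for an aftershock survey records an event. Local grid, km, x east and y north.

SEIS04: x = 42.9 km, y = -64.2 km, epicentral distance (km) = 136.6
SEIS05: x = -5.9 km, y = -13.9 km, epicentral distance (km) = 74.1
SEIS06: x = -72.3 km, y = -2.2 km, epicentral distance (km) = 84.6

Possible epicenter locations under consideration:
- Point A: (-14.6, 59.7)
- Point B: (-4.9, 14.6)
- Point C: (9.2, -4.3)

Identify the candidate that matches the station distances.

For each candidate, compare |candidate − station| to the reported distance:
Point A: residuals SEIS04 0.0, SEIS05 0.0, SEIS06 0.0 → max 0.0 km
Point B: residuals SEIS04 44.4, SEIS05 45.6, SEIS06 15.1 → max 45.6 km
Point C: residuals SEIS04 67.9, SEIS05 56.2, SEIS06 3.1 → max 67.9 km
Only Point A has all residuals ≈ 0.

Point A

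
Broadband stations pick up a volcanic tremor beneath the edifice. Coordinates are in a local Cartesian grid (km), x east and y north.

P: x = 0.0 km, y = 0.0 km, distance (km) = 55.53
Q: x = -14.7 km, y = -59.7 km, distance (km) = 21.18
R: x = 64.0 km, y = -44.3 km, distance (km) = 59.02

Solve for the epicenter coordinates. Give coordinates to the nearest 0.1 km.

(6.0, -55.2)

Circle about each station: x² + y² = 55.53²; (x + 14.7)² + (y + 59.7)² = 21.18²; (x − 64.0)² + (y + 44.3)² = 59.02².
Subtracting pairs of circle equations eliminates x²+y² and gives linear equations (the radical axes):
-29.4 x − 119.4 y = 6415.17
128.0 x − 88.6 y = 5658.71
Solving the 2×2 system: x ≈ 6.0, y ≈ -55.2 km.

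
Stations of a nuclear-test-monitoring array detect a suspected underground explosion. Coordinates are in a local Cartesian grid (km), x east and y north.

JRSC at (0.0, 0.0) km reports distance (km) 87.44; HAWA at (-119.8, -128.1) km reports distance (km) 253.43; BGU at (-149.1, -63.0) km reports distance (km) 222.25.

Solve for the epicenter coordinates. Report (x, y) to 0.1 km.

Circle about each station: x² + y² = 87.44²; (x + 119.8)² + (y + 128.1)² = 253.43²; (x + 149.1)² + (y + 63.0)² = 222.25².
Subtracting pairs of circle equations eliminates x²+y² and gives linear equations (the radical axes):
-239.6 x − 256.2 y = -25819.36
-298.2 x − 126.0 y = -15549.50
Solving the 2×2 system: x ≈ 15.8, y ≈ 86.0 km.

15.8 km east, 86.0 km north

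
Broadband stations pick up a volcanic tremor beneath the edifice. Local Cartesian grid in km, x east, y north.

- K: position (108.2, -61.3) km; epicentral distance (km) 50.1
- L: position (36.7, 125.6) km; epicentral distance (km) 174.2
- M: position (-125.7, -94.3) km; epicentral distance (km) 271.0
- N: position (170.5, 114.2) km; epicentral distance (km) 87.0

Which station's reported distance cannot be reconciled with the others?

N

Solve using three stations at a time. Using K, L, M (subtract circle equations pairwise → linear system) gives (x, y) ≈ (134.5, -18.6).
Distances from that point to each station vs reported:
  K: calculated 50.2 vs reported 50.1 → residual 0.1 km
  L: calculated 174.2 vs reported 174.2 → residual 0.0 km
  M: calculated 271.0 vs reported 271.0 → residual 0.0 km
  N: calculated 137.6 vs reported 87.0 → residual 50.6 km
K, L, M are mutually consistent (residuals ≈ 0); N is off by 50.6 km.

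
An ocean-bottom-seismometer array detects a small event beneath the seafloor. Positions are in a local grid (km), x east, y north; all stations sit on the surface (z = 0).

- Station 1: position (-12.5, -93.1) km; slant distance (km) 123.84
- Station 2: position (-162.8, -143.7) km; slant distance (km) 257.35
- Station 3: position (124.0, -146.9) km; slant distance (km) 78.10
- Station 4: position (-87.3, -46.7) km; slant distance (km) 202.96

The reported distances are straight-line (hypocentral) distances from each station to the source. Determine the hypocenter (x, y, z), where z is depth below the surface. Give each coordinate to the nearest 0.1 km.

(85.6, -130.1, 65.9)

Each station gives a sphere (x−x_i)² + (y−y_i)² + z² = d_i² (stations at z=0).
Subtracting the Station 1 sphere from Station 2 and Station 3: z² cancels, leaving linear equations in x and y:
-300.6 x − 101.2 y = -12563.01
273.0 x − 107.6 y = 37368.49
Solving: x ≈ 85.598, y ≈ -130.115 km (keep extra digits for the depth step; rounded: 85.6, -130.1).
Then from the Station 1 sphere: z² = 123.84² − (x + 12.5)² − (y + 93.1)² with x = 85.598, y = -130.115, so z ≈ 65.902 ≈ 65.9 km.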